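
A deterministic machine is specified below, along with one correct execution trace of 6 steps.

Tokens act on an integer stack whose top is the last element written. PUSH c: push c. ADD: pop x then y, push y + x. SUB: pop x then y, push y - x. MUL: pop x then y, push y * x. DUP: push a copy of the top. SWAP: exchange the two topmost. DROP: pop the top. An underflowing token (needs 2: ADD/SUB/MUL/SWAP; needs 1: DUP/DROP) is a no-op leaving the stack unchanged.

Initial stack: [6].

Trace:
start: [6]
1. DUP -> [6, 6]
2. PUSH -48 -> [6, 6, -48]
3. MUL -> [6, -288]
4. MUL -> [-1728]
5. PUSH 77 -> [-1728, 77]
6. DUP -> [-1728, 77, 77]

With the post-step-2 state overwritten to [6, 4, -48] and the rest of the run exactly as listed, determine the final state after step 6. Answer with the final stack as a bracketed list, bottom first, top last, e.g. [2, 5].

state after step 2 := [6, 4, -48]
3. MUL -> [6, -192]
4. MUL -> [-1152]
5. PUSH 77 -> [-1152, 77]
6. DUP -> [-1152, 77, 77]

[-1152, 77, 77]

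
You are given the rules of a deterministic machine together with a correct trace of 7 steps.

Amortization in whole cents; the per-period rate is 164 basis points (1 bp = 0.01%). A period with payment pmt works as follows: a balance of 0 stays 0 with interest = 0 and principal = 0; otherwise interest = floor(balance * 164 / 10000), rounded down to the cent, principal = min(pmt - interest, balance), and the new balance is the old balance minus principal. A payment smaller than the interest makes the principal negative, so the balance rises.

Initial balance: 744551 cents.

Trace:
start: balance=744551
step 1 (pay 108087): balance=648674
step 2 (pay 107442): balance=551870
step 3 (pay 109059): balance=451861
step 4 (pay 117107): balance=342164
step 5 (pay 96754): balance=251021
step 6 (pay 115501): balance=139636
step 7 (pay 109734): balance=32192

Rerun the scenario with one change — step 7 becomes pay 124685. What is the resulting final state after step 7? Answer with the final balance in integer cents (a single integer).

(re-executing from step 7 with the substitution; state before step 7: balance=139636)
step 7 (pay 124685): balance=17241

17241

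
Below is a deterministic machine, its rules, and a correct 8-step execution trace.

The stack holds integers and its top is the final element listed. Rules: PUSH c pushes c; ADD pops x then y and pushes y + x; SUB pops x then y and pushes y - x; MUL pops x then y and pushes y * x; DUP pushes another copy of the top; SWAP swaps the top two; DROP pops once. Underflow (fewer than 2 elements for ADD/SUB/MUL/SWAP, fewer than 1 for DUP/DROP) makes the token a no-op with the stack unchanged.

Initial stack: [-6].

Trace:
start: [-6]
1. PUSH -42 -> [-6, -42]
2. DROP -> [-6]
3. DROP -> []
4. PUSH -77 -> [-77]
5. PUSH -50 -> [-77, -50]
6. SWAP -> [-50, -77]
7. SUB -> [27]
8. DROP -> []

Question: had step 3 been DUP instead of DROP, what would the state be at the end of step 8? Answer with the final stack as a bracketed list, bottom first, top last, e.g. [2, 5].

(re-executing from step 3 with the substitution; state before step 3: [-6])
3. DUP -> [-6, -6]
4. PUSH -77 -> [-6, -6, -77]
5. PUSH -50 -> [-6, -6, -77, -50]
6. SWAP -> [-6, -6, -50, -77]
7. SUB -> [-6, -6, 27]
8. DROP -> [-6, -6]

[-6, -6]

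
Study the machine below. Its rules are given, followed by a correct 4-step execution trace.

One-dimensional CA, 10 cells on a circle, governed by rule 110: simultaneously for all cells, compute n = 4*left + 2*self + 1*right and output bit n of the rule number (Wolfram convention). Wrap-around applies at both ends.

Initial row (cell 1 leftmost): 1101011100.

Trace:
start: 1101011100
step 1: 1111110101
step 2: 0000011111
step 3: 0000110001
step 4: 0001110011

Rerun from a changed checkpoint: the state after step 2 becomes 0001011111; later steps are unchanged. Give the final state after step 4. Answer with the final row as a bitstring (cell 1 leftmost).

state after step 2 := 0001011111
step 3: 0011110001
step 4: 0110010011

0110010011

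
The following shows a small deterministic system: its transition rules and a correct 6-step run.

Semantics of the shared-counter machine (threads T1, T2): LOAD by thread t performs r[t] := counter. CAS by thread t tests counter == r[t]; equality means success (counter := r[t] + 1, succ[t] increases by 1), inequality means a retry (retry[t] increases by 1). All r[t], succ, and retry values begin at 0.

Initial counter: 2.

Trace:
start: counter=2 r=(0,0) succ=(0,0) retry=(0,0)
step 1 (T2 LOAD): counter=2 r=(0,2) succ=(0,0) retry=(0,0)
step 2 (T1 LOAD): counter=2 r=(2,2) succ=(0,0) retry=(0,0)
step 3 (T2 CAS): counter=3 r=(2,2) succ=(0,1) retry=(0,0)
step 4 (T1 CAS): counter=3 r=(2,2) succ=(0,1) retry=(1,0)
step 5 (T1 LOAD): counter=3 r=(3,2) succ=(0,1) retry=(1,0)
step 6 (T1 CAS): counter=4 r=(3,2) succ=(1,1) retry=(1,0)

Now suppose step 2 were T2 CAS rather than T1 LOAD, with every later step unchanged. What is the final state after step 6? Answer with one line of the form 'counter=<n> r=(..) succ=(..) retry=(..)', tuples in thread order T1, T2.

(re-executing from step 2 with the substitution; state before step 2: counter=2 r=(0,2) succ=(0,0) retry=(0,0))
step 2 (T2 CAS): counter=3 r=(0,2) succ=(0,1) retry=(0,0)
step 3 (T2 CAS): counter=3 r=(0,2) succ=(0,1) retry=(0,1)
step 4 (T1 CAS): counter=3 r=(0,2) succ=(0,1) retry=(1,1)
step 5 (T1 LOAD): counter=3 r=(3,2) succ=(0,1) retry=(1,1)
step 6 (T1 CAS): counter=4 r=(3,2) succ=(1,1) retry=(1,1)

counter=4 r=(3,2) succ=(1,1) retry=(1,1)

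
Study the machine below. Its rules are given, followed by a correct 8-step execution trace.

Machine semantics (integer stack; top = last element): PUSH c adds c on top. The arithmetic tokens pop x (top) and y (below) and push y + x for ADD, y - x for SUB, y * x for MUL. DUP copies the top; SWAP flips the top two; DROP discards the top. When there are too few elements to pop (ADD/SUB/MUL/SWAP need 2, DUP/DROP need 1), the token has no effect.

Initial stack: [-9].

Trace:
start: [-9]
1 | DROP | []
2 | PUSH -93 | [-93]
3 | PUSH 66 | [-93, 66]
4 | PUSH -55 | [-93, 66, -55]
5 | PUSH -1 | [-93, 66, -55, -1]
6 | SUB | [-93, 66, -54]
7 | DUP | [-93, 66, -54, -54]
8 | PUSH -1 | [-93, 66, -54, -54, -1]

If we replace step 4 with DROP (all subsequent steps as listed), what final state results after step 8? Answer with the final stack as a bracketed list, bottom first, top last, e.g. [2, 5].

(re-executing from step 4 with the substitution; state before step 4: [-93, 66])
4 | DROP | [-93]
5 | PUSH -1 | [-93, -1]
6 | SUB | [-92]
7 | DUP | [-92, -92]
8 | PUSH -1 | [-92, -92, -1]

[-92, -92, -1]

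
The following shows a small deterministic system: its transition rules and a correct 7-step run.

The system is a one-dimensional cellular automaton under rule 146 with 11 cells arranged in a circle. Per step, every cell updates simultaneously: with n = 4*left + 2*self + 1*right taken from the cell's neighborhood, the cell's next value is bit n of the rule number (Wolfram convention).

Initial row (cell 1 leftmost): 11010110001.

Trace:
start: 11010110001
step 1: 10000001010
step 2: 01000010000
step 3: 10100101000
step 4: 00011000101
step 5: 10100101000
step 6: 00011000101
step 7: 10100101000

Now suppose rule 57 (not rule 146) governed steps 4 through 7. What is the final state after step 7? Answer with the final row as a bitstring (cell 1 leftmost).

(re-executing steps 4..7 under rule 57; state before step 4: 10100101000)
step 4: 01010010110
step 5: 00101001101
step 6: 10010101010
step 7: 01001010101

01001010101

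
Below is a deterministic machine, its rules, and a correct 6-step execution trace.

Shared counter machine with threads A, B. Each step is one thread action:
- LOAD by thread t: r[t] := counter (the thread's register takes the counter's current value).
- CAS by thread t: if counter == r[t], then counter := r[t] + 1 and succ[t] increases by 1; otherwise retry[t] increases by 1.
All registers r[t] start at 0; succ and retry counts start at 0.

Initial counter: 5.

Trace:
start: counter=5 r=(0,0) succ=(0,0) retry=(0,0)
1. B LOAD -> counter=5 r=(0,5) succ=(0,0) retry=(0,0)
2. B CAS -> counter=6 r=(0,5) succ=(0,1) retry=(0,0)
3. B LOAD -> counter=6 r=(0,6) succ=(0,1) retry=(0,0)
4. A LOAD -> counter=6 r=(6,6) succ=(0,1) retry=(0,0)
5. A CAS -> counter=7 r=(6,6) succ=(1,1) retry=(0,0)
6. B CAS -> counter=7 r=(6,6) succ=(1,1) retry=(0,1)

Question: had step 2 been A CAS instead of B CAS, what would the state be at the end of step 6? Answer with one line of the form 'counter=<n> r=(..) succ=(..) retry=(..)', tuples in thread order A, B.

counter=6 r=(5,5) succ=(1,0) retry=(1,1)

(re-executing from step 2 with the substitution; state before step 2: counter=5 r=(0,5) succ=(0,0) retry=(0,0))
2. A CAS -> counter=5 r=(0,5) succ=(0,0) retry=(1,0)
3. B LOAD -> counter=5 r=(0,5) succ=(0,0) retry=(1,0)
4. A LOAD -> counter=5 r=(5,5) succ=(0,0) retry=(1,0)
5. A CAS -> counter=6 r=(5,5) succ=(1,0) retry=(1,0)
6. B CAS -> counter=6 r=(5,5) succ=(1,0) retry=(1,1)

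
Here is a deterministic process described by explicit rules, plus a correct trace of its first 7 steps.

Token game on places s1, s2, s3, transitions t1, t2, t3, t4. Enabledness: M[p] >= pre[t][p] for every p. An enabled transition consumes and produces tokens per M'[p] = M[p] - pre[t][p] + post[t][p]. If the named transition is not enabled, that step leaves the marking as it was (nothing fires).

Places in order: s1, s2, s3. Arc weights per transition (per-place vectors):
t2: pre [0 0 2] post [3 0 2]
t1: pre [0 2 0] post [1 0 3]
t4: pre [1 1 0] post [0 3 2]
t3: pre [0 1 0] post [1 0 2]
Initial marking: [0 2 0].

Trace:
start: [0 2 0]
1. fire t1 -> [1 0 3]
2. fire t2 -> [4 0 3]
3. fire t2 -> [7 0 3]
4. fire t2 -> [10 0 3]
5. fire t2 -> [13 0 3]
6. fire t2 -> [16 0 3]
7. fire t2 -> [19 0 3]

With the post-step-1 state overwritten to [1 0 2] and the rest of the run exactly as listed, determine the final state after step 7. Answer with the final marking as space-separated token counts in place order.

state after step 1 := [1 0 2]
2. fire t2 -> [4 0 2]
3. fire t2 -> [7 0 2]
4. fire t2 -> [10 0 2]
5. fire t2 -> [13 0 2]
6. fire t2 -> [16 0 2]
7. fire t2 -> [19 0 2]

19 0 2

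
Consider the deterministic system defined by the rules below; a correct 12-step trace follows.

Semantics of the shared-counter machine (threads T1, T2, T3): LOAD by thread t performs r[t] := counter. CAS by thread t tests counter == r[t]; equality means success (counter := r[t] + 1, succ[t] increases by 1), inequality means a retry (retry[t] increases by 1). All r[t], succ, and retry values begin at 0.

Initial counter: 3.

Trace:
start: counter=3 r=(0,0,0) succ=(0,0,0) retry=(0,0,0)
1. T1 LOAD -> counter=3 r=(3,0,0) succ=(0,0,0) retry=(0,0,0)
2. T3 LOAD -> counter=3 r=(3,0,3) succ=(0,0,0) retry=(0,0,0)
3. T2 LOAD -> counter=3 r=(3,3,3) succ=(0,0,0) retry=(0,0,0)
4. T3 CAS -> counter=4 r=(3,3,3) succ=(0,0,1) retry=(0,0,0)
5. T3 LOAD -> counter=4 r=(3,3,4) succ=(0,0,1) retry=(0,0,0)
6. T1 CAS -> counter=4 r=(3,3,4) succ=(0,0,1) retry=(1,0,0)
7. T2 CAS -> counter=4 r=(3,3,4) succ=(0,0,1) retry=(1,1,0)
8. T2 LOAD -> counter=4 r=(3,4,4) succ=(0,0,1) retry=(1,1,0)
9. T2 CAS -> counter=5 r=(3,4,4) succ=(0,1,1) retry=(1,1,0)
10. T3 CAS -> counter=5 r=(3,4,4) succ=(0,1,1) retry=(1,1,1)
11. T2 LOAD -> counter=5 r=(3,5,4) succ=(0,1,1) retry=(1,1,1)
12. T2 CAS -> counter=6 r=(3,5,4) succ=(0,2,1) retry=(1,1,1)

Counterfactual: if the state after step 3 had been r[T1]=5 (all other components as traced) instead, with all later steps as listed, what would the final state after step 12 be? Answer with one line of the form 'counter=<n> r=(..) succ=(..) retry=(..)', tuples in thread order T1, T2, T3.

state after step 3 := counter=3 r=(5,3,3) succ=(0,0,0) retry=(0,0,0)
4. T3 CAS -> counter=4 r=(5,3,3) succ=(0,0,1) retry=(0,0,0)
5. T3 LOAD -> counter=4 r=(5,3,4) succ=(0,0,1) retry=(0,0,0)
6. T1 CAS -> counter=4 r=(5,3,4) succ=(0,0,1) retry=(1,0,0)
7. T2 CAS -> counter=4 r=(5,3,4) succ=(0,0,1) retry=(1,1,0)
8. T2 LOAD -> counter=4 r=(5,4,4) succ=(0,0,1) retry=(1,1,0)
9. T2 CAS -> counter=5 r=(5,4,4) succ=(0,1,1) retry=(1,1,0)
10. T3 CAS -> counter=5 r=(5,4,4) succ=(0,1,1) retry=(1,1,1)
11. T2 LOAD -> counter=5 r=(5,5,4) succ=(0,1,1) retry=(1,1,1)
12. T2 CAS -> counter=6 r=(5,5,4) succ=(0,2,1) retry=(1,1,1)

counter=6 r=(5,5,4) succ=(0,2,1) retry=(1,1,1)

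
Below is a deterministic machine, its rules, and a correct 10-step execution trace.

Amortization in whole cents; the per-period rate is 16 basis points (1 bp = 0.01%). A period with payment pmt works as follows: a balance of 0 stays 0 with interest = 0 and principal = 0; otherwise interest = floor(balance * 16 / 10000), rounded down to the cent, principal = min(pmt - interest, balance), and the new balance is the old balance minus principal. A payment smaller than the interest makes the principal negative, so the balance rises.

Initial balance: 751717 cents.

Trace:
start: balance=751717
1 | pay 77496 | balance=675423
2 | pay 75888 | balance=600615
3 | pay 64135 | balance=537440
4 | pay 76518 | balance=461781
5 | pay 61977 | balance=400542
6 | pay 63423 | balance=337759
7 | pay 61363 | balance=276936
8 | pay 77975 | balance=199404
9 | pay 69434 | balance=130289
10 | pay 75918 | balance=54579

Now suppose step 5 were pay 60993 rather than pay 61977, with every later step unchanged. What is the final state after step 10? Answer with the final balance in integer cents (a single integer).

55570

(re-executing from step 5 with the substitution; state before step 5: balance=461781)
5 | pay 60993 | balance=401526
6 | pay 63423 | balance=338745
7 | pay 61363 | balance=277923
8 | pay 77975 | balance=200392
9 | pay 69434 | balance=131278
10 | pay 75918 | balance=55570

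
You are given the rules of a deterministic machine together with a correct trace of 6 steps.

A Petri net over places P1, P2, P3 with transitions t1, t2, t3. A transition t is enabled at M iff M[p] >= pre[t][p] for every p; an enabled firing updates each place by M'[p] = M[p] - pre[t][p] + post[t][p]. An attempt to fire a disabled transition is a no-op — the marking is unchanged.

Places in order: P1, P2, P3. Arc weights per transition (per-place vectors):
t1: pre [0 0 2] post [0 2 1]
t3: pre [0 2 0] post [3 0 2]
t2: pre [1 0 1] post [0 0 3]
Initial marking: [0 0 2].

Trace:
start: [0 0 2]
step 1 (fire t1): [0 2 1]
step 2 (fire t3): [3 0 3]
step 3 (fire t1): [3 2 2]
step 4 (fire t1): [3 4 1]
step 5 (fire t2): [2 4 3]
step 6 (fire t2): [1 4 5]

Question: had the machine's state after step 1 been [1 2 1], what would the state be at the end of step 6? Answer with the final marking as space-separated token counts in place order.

state after step 1 := [1 2 1]
step 2 (fire t3): [4 0 3]
step 3 (fire t1): [4 2 2]
step 4 (fire t1): [4 4 1]
step 5 (fire t2): [3 4 3]
step 6 (fire t2): [2 4 5]

2 4 5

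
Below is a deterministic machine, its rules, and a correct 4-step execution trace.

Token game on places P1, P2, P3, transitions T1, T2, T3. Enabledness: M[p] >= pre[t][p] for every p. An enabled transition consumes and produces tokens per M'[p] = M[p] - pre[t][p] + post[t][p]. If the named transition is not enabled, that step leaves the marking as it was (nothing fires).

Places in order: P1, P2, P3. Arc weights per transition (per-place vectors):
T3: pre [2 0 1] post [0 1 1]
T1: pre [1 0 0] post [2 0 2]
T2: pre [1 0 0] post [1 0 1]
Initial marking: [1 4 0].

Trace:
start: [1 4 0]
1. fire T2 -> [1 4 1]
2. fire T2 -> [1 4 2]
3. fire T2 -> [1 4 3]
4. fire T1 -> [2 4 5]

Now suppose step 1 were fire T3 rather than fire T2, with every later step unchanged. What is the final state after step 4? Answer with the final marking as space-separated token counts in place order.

2 4 4

(re-executing from step 1 with the substitution; state before step 1: [1 4 0])
1. fire T3 -> [1 4 0]
2. fire T2 -> [1 4 1]
3. fire T2 -> [1 4 2]
4. fire T1 -> [2 4 4]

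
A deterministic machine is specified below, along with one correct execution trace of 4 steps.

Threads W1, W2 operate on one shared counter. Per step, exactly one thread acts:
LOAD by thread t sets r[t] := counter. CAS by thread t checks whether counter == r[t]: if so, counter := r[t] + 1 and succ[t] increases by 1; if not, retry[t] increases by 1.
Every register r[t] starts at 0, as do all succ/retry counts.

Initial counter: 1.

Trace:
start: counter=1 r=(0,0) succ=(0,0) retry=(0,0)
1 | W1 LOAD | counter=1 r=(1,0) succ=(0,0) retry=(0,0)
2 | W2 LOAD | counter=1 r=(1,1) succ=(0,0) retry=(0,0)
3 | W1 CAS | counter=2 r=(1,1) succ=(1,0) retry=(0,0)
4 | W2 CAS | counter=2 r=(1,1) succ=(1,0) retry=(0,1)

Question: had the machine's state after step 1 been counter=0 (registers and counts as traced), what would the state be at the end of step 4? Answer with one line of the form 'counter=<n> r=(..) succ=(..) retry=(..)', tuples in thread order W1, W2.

counter=1 r=(1,0) succ=(0,1) retry=(1,0)

state after step 1 := counter=0 r=(1,0) succ=(0,0) retry=(0,0)
2 | W2 LOAD | counter=0 r=(1,0) succ=(0,0) retry=(0,0)
3 | W1 CAS | counter=0 r=(1,0) succ=(0,0) retry=(1,0)
4 | W2 CAS | counter=1 r=(1,0) succ=(0,1) retry=(1,0)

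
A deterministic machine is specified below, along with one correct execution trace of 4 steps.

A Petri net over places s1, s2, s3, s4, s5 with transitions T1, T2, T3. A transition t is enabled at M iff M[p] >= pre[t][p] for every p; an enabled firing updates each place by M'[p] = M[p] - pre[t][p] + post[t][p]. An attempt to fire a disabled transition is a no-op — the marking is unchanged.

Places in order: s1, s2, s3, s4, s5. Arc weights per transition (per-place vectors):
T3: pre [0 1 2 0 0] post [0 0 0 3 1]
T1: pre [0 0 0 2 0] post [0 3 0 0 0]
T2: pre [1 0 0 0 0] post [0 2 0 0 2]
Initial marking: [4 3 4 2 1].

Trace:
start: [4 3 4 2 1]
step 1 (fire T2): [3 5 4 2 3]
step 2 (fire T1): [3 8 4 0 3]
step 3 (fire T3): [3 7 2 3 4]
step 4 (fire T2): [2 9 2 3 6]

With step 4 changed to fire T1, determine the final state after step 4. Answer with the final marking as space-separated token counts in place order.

3 10 2 1 4

(re-executing from step 4 with the substitution; state before step 4: [3 7 2 3 4])
step 4 (fire T1): [3 10 2 1 4]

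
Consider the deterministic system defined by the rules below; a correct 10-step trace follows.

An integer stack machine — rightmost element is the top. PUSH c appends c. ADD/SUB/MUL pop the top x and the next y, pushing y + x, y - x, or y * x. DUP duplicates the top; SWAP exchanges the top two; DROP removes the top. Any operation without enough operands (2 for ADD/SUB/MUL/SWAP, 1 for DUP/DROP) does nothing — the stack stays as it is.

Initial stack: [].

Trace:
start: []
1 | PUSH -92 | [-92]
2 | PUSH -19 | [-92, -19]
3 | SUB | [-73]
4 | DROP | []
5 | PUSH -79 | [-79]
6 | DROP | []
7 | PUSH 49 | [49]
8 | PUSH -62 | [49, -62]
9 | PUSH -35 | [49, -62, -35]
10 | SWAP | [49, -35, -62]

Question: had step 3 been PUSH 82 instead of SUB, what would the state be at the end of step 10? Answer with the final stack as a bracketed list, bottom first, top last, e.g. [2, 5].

(re-executing from step 3 with the substitution; state before step 3: [-92, -19])
3 | PUSH 82 | [-92, -19, 82]
4 | DROP | [-92, -19]
5 | PUSH -79 | [-92, -19, -79]
6 | DROP | [-92, -19]
7 | PUSH 49 | [-92, -19, 49]
8 | PUSH -62 | [-92, -19, 49, -62]
9 | PUSH -35 | [-92, -19, 49, -62, -35]
10 | SWAP | [-92, -19, 49, -35, -62]

[-92, -19, 49, -35, -62]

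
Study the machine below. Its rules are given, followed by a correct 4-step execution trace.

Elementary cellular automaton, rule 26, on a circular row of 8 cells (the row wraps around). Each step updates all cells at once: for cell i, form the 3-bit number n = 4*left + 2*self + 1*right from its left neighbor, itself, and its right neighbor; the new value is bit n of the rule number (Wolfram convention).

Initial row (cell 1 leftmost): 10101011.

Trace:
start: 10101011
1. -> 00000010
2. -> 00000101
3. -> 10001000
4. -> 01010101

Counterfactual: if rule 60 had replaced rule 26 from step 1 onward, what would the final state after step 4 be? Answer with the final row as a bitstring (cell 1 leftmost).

00010001

(re-executing steps 1..4 under rule 60; state before step 1: 10101011)
1. -> 01111110
2. -> 01000001
3. -> 11100001
4. -> 00010001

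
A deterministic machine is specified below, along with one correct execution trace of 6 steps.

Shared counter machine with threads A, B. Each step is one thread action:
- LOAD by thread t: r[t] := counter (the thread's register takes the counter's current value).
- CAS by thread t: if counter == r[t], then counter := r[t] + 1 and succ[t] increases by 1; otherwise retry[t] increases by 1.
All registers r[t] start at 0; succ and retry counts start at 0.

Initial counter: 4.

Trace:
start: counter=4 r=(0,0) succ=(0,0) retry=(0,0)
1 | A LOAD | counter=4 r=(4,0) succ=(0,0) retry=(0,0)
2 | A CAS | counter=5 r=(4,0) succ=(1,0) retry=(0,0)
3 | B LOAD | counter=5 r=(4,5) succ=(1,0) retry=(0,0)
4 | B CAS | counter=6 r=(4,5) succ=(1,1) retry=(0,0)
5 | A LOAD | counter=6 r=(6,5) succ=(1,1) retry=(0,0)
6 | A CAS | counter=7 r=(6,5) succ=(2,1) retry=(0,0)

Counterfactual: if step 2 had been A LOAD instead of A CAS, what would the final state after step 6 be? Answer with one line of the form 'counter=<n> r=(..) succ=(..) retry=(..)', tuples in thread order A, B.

(re-executing from step 2 with the substitution; state before step 2: counter=4 r=(4,0) succ=(0,0) retry=(0,0))
2 | A LOAD | counter=4 r=(4,0) succ=(0,0) retry=(0,0)
3 | B LOAD | counter=4 r=(4,4) succ=(0,0) retry=(0,0)
4 | B CAS | counter=5 r=(4,4) succ=(0,1) retry=(0,0)
5 | A LOAD | counter=5 r=(5,4) succ=(0,1) retry=(0,0)
6 | A CAS | counter=6 r=(5,4) succ=(1,1) retry=(0,0)

counter=6 r=(5,4) succ=(1,1) retry=(0,0)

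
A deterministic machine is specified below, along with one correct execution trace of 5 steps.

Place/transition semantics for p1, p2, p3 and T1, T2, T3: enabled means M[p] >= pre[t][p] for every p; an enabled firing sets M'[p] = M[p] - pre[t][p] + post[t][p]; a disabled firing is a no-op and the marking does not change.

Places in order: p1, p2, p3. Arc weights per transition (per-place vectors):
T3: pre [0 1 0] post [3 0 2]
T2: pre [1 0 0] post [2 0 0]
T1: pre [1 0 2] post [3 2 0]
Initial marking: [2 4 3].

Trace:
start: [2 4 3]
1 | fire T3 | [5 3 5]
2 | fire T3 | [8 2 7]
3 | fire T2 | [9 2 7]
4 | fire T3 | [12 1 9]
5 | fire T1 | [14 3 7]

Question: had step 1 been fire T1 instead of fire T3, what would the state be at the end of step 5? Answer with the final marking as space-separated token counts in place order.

(re-executing from step 1 with the substitution; state before step 1: [2 4 3])
1 | fire T1 | [4 6 1]
2 | fire T3 | [7 5 3]
3 | fire T2 | [8 5 3]
4 | fire T3 | [11 4 5]
5 | fire T1 | [13 6 3]

13 6 3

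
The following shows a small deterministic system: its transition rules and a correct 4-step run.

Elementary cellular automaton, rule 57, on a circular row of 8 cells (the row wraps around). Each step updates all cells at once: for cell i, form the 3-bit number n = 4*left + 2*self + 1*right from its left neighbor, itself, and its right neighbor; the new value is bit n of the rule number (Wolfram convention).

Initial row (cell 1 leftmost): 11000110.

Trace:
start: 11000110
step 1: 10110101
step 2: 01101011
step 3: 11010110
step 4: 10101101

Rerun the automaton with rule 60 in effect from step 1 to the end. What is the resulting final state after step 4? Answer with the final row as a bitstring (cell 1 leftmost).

10101010

(re-executing steps 1..4 under rule 60; state before step 1: 11000110)
step 1: 10100101
step 2: 01110111
step 3: 11001100
step 4: 10101010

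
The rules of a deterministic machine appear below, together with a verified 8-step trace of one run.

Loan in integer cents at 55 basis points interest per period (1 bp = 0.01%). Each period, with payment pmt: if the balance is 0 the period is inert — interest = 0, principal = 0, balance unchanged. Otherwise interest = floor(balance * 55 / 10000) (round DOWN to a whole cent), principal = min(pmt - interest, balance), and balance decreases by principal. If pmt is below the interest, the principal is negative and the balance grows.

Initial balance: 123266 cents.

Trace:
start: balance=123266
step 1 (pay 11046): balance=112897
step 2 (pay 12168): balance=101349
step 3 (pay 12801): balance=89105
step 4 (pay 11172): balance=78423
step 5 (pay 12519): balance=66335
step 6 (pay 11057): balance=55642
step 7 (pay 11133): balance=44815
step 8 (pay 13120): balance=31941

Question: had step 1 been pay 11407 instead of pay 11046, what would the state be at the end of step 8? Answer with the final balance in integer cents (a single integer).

31565

(re-executing from step 1 with the substitution; state before step 1: balance=123266)
step 1 (pay 11407): balance=112536
step 2 (pay 12168): balance=100986
step 3 (pay 12801): balance=88740
step 4 (pay 11172): balance=78056
step 5 (pay 12519): balance=65966
step 6 (pay 11057): balance=55271
step 7 (pay 11133): balance=44441
step 8 (pay 13120): balance=31565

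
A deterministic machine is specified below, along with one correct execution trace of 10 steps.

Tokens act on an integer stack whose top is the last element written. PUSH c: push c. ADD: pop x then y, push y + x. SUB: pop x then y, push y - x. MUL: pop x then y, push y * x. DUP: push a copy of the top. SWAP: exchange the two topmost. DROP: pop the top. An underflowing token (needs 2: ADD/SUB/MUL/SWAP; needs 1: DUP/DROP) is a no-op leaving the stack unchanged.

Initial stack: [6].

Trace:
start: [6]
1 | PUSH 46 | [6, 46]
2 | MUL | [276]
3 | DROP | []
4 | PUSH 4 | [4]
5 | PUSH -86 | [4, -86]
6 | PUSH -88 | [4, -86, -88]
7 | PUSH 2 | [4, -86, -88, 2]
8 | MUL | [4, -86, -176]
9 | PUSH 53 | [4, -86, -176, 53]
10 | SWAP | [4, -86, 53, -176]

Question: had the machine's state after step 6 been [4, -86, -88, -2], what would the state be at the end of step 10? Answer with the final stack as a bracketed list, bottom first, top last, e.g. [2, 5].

state after step 6 := [4, -86, -88, -2]
7 | PUSH 2 | [4, -86, -88, -2, 2]
8 | MUL | [4, -86, -88, -4]
9 | PUSH 53 | [4, -86, -88, -4, 53]
10 | SWAP | [4, -86, -88, 53, -4]

[4, -86, -88, 53, -4]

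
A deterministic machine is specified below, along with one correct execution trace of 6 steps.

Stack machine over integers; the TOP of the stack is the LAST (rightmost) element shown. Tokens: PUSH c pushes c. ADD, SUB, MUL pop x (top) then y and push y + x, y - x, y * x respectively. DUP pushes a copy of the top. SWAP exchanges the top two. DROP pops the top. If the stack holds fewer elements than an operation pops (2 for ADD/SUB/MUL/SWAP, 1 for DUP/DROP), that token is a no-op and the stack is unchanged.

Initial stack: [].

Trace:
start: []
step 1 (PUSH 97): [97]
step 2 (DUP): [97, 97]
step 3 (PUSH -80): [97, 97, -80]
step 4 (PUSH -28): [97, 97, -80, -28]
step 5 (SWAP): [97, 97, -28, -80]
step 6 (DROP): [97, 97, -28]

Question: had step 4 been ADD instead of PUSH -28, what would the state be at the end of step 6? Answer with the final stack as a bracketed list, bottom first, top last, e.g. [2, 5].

(re-executing from step 4 with the substitution; state before step 4: [97, 97, -80])
step 4 (ADD): [97, 17]
step 5 (SWAP): [17, 97]
step 6 (DROP): [17]

[17]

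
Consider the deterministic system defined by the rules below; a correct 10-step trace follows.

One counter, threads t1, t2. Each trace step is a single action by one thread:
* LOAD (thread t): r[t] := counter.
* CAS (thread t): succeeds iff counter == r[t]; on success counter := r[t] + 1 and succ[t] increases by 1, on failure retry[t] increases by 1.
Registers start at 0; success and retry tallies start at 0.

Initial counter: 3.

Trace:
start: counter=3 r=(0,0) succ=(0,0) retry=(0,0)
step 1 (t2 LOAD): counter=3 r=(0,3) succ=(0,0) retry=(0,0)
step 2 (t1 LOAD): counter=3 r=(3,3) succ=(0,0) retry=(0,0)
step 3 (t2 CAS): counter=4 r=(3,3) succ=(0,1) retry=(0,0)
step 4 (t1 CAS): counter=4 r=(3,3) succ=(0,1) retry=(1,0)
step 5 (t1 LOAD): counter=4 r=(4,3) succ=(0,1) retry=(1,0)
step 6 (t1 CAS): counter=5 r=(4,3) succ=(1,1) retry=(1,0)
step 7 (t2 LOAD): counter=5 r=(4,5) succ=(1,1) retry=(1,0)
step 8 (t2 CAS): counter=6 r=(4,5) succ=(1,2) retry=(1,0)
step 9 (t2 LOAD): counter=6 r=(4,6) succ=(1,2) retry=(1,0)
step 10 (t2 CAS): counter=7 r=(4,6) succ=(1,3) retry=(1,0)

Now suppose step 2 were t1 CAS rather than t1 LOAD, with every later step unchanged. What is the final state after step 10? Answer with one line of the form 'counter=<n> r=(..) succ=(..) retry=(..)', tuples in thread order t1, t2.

counter=7 r=(4,6) succ=(1,3) retry=(2,0)

(re-executing from step 2 with the substitution; state before step 2: counter=3 r=(0,3) succ=(0,0) retry=(0,0))
step 2 (t1 CAS): counter=3 r=(0,3) succ=(0,0) retry=(1,0)
step 3 (t2 CAS): counter=4 r=(0,3) succ=(0,1) retry=(1,0)
step 4 (t1 CAS): counter=4 r=(0,3) succ=(0,1) retry=(2,0)
step 5 (t1 LOAD): counter=4 r=(4,3) succ=(0,1) retry=(2,0)
step 6 (t1 CAS): counter=5 r=(4,3) succ=(1,1) retry=(2,0)
step 7 (t2 LOAD): counter=5 r=(4,5) succ=(1,1) retry=(2,0)
step 8 (t2 CAS): counter=6 r=(4,5) succ=(1,2) retry=(2,0)
step 9 (t2 LOAD): counter=6 r=(4,6) succ=(1,2) retry=(2,0)
step 10 (t2 CAS): counter=7 r=(4,6) succ=(1,3) retry=(2,0)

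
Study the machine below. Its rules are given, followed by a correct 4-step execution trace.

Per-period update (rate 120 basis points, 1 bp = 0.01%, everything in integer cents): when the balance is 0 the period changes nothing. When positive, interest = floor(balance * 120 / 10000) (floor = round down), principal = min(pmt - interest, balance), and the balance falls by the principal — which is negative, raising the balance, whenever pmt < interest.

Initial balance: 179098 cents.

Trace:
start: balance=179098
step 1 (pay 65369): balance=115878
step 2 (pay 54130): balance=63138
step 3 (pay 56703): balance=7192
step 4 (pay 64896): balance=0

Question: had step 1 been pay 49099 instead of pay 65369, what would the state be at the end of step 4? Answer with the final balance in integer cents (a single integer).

0

(re-executing from step 1 with the substitution; state before step 1: balance=179098)
step 1 (pay 49099): balance=132148
step 2 (pay 54130): balance=79603
step 3 (pay 56703): balance=23855
step 4 (pay 64896): balance=0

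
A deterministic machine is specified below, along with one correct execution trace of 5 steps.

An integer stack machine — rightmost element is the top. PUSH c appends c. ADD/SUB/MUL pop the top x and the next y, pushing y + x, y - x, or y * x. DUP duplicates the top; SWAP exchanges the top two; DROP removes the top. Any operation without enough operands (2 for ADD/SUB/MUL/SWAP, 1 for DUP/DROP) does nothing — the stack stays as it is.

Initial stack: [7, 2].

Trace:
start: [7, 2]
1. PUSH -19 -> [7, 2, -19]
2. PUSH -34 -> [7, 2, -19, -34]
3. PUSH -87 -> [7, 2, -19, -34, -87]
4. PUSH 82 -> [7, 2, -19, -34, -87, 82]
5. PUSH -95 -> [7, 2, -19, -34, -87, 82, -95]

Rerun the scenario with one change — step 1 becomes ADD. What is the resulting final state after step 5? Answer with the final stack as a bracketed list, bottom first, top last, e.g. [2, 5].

(re-executing from step 1 with the substitution; state before step 1: [7, 2])
1. ADD -> [9]
2. PUSH -34 -> [9, -34]
3. PUSH -87 -> [9, -34, -87]
4. PUSH 82 -> [9, -34, -87, 82]
5. PUSH -95 -> [9, -34, -87, 82, -95]

[9, -34, -87, 82, -95]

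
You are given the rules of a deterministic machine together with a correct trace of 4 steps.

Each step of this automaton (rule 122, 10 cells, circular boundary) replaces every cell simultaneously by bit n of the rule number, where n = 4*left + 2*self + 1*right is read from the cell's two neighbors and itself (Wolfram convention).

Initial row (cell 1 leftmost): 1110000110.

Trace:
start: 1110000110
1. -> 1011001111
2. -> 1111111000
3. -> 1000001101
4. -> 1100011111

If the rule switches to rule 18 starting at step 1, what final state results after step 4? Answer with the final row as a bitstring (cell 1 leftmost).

(re-executing steps 1..4 under rule 18; state before step 1: 1110000110)
1. -> 0001001000
2. -> 0010110100
3. -> 0100000010
4. -> 1010000101

1010000101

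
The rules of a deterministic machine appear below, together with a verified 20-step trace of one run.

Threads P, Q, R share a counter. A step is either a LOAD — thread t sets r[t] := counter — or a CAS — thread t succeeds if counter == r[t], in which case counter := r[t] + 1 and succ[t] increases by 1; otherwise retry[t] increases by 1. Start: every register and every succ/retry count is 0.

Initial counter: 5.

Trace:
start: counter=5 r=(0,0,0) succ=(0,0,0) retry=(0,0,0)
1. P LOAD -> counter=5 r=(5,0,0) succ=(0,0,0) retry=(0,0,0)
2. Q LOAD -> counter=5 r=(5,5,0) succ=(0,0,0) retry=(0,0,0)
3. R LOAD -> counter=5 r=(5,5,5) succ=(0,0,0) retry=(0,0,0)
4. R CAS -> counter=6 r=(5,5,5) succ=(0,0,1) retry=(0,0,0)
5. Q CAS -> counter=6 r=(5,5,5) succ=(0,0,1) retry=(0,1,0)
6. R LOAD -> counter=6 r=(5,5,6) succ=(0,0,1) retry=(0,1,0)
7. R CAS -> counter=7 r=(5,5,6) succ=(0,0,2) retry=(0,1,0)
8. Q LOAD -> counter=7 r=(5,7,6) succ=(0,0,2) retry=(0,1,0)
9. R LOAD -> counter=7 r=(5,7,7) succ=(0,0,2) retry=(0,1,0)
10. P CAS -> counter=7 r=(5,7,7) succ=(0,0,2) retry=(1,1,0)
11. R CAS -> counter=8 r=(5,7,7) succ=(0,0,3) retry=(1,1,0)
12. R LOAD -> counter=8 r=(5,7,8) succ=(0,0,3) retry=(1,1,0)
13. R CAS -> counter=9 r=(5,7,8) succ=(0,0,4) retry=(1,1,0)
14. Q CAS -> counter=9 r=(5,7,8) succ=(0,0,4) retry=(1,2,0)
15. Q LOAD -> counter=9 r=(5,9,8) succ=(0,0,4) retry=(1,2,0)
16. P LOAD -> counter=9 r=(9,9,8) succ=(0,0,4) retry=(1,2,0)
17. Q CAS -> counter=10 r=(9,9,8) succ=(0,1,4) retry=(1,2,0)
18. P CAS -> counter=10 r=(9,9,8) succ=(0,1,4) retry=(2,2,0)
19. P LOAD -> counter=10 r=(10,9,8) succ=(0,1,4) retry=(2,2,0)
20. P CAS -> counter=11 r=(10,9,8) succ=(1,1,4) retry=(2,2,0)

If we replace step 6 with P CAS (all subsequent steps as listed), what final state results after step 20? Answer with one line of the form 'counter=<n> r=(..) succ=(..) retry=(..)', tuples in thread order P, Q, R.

(re-executing from step 6 with the substitution; state before step 6: counter=6 r=(5,5,5) succ=(0,0,1) retry=(0,1,0))
6. P CAS -> counter=6 r=(5,5,5) succ=(0,0,1) retry=(1,1,0)
7. R CAS -> counter=6 r=(5,5,5) succ=(0,0,1) retry=(1,1,1)
8. Q LOAD -> counter=6 r=(5,6,5) succ=(0,0,1) retry=(1,1,1)
9. R LOAD -> counter=6 r=(5,6,6) succ=(0,0,1) retry=(1,1,1)
10. P CAS -> counter=6 r=(5,6,6) succ=(0,0,1) retry=(2,1,1)
11. R CAS -> counter=7 r=(5,6,6) succ=(0,0,2) retry=(2,1,1)
12. R LOAD -> counter=7 r=(5,6,7) succ=(0,0,2) retry=(2,1,1)
13. R CAS -> counter=8 r=(5,6,7) succ=(0,0,3) retry=(2,1,1)
14. Q CAS -> counter=8 r=(5,6,7) succ=(0,0,3) retry=(2,2,1)
15. Q LOAD -> counter=8 r=(5,8,7) succ=(0,0,3) retry=(2,2,1)
16. P LOAD -> counter=8 r=(8,8,7) succ=(0,0,3) retry=(2,2,1)
17. Q CAS -> counter=9 r=(8,8,7) succ=(0,1,3) retry=(2,2,1)
18. P CAS -> counter=9 r=(8,8,7) succ=(0,1,3) retry=(3,2,1)
19. P LOAD -> counter=9 r=(9,8,7) succ=(0,1,3) retry=(3,2,1)
20. P CAS -> counter=10 r=(9,8,7) succ=(1,1,3) retry=(3,2,1)

counter=10 r=(9,8,7) succ=(1,1,3) retry=(3,2,1)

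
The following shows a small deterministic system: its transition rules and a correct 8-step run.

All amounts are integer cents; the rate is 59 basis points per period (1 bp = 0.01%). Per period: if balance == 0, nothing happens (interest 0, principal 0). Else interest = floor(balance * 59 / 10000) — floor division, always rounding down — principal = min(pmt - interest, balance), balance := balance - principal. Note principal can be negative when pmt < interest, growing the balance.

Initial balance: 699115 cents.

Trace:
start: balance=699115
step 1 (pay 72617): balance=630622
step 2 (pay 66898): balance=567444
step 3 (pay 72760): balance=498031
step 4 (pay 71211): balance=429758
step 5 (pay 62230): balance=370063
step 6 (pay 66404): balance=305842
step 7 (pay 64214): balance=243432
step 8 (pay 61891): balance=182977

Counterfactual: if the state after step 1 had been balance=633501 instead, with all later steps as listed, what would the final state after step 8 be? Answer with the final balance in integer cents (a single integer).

185976

state after step 1 := balance=633501
step 2 (pay 66898): balance=570340
step 3 (pay 72760): balance=500945
step 4 (pay 71211): balance=432689
step 5 (pay 62230): balance=373011
step 6 (pay 66404): balance=308807
step 7 (pay 64214): balance=246414
step 8 (pay 61891): balance=185976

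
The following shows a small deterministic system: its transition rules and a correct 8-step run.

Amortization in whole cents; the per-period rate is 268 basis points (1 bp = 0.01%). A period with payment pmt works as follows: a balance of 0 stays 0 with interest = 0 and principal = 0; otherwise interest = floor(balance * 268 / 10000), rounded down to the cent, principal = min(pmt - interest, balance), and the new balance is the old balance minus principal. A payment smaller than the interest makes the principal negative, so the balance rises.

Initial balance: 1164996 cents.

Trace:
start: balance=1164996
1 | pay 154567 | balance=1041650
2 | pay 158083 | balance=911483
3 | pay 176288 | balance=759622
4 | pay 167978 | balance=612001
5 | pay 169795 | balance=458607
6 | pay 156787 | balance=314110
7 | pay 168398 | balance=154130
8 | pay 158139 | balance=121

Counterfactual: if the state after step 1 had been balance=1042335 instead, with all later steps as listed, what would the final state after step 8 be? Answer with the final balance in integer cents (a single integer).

state after step 1 := balance=1042335
2 | pay 158083 | balance=912186
3 | pay 176288 | balance=760344
4 | pay 167978 | balance=612743
5 | pay 169795 | balance=459369
6 | pay 156787 | balance=314893
7 | pay 168398 | balance=154934
8 | pay 158139 | balance=947

947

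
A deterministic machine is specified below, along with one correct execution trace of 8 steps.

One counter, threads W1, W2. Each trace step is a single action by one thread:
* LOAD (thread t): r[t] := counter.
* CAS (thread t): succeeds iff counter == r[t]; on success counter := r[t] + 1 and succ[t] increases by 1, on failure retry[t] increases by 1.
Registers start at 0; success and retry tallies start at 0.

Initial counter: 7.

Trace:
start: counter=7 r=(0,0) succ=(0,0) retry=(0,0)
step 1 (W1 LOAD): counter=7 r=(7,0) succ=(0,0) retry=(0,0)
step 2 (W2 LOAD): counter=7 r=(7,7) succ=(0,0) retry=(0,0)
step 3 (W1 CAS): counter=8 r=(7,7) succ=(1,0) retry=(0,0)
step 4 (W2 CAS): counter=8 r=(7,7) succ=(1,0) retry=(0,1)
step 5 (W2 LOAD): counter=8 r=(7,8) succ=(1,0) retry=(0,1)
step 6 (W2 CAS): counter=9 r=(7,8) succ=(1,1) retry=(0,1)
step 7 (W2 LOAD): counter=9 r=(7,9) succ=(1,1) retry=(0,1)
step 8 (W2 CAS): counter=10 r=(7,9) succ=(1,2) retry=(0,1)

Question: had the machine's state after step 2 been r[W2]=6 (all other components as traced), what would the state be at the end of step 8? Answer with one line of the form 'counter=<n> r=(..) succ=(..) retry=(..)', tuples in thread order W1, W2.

state after step 2 := counter=7 r=(7,6) succ=(0,0) retry=(0,0)
step 3 (W1 CAS): counter=8 r=(7,6) succ=(1,0) retry=(0,0)
step 4 (W2 CAS): counter=8 r=(7,6) succ=(1,0) retry=(0,1)
step 5 (W2 LOAD): counter=8 r=(7,8) succ=(1,0) retry=(0,1)
step 6 (W2 CAS): counter=9 r=(7,8) succ=(1,1) retry=(0,1)
step 7 (W2 LOAD): counter=9 r=(7,9) succ=(1,1) retry=(0,1)
step 8 (W2 CAS): counter=10 r=(7,9) succ=(1,2) retry=(0,1)

counter=10 r=(7,9) succ=(1,2) retry=(0,1)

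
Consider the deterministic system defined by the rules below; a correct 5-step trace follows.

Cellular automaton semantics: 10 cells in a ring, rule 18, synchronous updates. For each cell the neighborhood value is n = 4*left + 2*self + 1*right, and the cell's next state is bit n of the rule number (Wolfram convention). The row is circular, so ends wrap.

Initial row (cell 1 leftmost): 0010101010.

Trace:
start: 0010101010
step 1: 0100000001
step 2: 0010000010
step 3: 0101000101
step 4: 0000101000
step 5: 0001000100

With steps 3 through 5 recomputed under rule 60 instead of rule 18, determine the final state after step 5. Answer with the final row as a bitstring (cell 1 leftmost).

(re-executing steps 3..5 under rule 60; state before step 3: 0010000010)
step 3: 0011000011
step 4: 1010100010
step 5: 1111110011

1111110011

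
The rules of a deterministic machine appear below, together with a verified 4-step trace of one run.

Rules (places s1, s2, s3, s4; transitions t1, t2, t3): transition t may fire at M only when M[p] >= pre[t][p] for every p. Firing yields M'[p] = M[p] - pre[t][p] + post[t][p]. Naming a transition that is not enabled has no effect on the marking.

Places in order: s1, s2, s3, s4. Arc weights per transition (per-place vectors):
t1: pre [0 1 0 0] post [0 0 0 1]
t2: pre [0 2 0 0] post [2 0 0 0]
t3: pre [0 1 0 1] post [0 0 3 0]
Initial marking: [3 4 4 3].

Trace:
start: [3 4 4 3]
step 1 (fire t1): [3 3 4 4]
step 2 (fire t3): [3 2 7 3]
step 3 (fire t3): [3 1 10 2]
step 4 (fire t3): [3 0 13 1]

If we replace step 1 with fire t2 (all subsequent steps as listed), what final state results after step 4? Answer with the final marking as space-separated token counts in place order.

5 0 10 1

(re-executing from step 1 with the substitution; state before step 1: [3 4 4 3])
step 1 (fire t2): [5 2 4 3]
step 2 (fire t3): [5 1 7 2]
step 3 (fire t3): [5 0 10 1]
step 4 (fire t3): [5 0 10 1]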